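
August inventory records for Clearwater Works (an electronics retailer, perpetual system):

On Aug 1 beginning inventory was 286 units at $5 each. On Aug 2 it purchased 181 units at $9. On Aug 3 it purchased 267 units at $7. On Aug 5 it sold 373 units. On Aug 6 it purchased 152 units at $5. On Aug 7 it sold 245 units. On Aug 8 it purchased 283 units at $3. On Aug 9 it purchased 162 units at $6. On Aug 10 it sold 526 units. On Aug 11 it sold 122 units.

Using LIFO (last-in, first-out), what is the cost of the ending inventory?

Ending inventory = $325

Aug 5, 373 sold [LIFO — newest first]: 267 @ $7 + 106 @ $9 = $2,823
Aug 7, 245 sold [LIFO — newest first]: 152 @ $5 + 75 @ $9 + 18 @ $5 = $1,525
Aug 10, 526 sold [LIFO — newest first]: 162 @ $6 + 283 @ $3 + 81 @ $5 = $2,226
Aug 11, 122 sold [LIFO — newest first]: 122 @ $5 = $610
Total COGS = $2,823 + $1,525 + $2,226 + $610 = $7,184
Ending inventory: 65 @ $5 = $325
Check: goods available $7,509 = COGS $7,184 + ending $325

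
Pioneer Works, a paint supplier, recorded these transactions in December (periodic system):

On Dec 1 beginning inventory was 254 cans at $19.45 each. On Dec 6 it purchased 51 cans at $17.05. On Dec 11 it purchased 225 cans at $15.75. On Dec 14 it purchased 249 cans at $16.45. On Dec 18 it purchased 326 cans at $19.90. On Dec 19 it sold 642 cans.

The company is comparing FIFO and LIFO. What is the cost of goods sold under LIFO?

FIFO COGS: 254 @ $19.45 + 51 @ $17.05 + 225 @ $15.75 + 112 @ $16.45 = $11,196.00
LIFO COGS: 326 @ $19.90 + 249 @ $16.45 + 67 @ $15.75 = $11,638.70

COGS = $11,638.70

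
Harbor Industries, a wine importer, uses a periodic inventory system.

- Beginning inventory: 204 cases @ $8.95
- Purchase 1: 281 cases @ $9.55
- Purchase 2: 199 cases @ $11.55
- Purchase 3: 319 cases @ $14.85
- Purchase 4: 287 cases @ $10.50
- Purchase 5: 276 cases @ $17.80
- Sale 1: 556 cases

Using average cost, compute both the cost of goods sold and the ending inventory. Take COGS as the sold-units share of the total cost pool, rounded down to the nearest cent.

COGS = $6,913.16; ending inventory = $12,558.09

Sale 1, sell 556: 556/1566 × $19,471.25 → $6,913.16
Ending inventory (cost pool remaining) = $12,558.09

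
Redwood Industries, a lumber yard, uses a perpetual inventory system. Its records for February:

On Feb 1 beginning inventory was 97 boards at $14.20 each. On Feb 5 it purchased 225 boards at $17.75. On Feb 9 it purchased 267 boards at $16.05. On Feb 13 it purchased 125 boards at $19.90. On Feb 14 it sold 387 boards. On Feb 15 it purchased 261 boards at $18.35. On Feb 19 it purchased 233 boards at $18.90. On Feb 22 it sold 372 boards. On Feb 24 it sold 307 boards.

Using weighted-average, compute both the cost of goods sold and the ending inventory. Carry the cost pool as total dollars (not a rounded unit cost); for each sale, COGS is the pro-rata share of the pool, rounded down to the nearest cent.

COGS = $18,785.06; ending inventory = $2,551.99

After Feb 1: 97 on hand, pool $1,377.40 (≈ $14.2000 each)
After Feb 5: 322 on hand, pool $5,371.15 (≈ $16.6806 each)
After Feb 9: 589 on hand, pool $9,656.50 (≈ $16.3947 each)
After Feb 13: 714 on hand, pool $12,144.00 (≈ $17.0084 each)
Feb 14, sell 387: 387/714 × $12,144.00 → $6,582.25
After Feb 15: 588 on hand, pool $10,351.10 (≈ $17.6039 each)
After Feb 19: 821 on hand, pool $14,754.80 (≈ $17.9717 each)
Feb 22, sell 372: 372/821 × $14,754.80 → $6,685.48
Feb 24, sell 307: 307/449 × $8,069.32 → $5,517.33
Total COGS = $6,582.25 + $6,685.48 + $5,517.33 = $18,785.06
Ending inventory (cost pool remaining) = $2,551.99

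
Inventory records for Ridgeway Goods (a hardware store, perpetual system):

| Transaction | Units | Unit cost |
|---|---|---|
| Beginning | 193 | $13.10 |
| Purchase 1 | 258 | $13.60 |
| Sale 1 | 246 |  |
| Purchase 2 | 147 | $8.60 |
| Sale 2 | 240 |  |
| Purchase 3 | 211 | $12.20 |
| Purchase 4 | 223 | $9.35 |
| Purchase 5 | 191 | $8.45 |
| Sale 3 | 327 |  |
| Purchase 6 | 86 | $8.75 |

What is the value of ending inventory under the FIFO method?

Sale 1 (246) [FIFO — oldest first]: 193 @ $13.10 + 53 @ $13.60 = $3,249.10
Sale 2 (240) [FIFO — oldest first]: 205 @ $13.60 + 35 @ $8.60 = $3,089.00
Sale 3 (327) [FIFO — oldest first]: 112 @ $8.60 + 211 @ $12.20 + 4 @ $9.35 = $3,574.80
Total COGS = $3,249.10 + $3,089.00 + $3,574.80 = $9,912.90
Ending inventory: 219 @ $9.35 + 191 @ $8.45 + 86 @ $8.75 = $4,414.10
Check: goods available $14,327.00 = COGS $9,912.90 + ending $4,414.10

Ending inventory = $4,414.10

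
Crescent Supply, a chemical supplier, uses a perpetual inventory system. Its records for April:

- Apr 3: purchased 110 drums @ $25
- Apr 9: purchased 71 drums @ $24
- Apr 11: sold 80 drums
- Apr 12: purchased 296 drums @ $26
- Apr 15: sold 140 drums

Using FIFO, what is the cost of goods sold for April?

COGS = $5,468

Apr 11, 80 sold [FIFO — oldest first]: 80 @ $25 = $2,000
Apr 15, 140 sold [FIFO — oldest first]: 30 @ $25 + 71 @ $24 + 39 @ $26 = $3,468
Total COGS = $2,000 + $3,468 = $5,468
Ending inventory: 257 @ $26 = $6,682
Check: goods available $12,150 = COGS $5,468 + ending $6,682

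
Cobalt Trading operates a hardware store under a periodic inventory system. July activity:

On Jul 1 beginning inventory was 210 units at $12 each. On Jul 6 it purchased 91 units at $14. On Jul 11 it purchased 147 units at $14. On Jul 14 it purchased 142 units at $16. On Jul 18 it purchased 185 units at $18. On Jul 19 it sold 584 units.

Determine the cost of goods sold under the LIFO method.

Jul 19, 584 sold [LIFO — newest first]: 185 @ $18 + 142 @ $16 + 147 @ $14 + 91 @ $14 + 19 @ $12 = $9,162
Ending inventory: 191 @ $12 = $2,292

COGS = $9,162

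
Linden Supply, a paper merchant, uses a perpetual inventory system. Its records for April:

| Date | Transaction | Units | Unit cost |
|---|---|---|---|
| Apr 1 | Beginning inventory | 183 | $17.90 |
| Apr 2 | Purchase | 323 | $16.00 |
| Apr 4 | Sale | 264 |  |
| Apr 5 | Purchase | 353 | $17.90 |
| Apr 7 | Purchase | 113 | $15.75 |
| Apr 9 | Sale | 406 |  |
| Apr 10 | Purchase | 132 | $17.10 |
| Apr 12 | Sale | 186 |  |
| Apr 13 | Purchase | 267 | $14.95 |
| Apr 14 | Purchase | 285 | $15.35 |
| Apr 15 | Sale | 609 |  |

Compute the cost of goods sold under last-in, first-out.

Apr 4, 264 sold [LIFO — newest first]: 264 @ $16.00 = $4,224.00
Apr 9, 406 sold [LIFO — newest first]: 113 @ $15.75 + 293 @ $17.90 = $7,024.45
Apr 12, 186 sold [LIFO — newest first]: 132 @ $17.10 + 54 @ $17.90 = $3,223.80
Apr 15, 609 sold [LIFO — newest first]: 285 @ $15.35 + 267 @ $14.95 + 6 @ $17.90 + 51 @ $16.00 = $9,289.80
Total COGS = $4,224.00 + $7,024.45 + $3,223.80 + $9,289.80 = $23,762.05
Ending inventory: 183 @ $17.90 + 8 @ $16.00 = $3,403.70
Check: goods available $27,165.75 = COGS $23,762.05 + ending $3,403.70

COGS = $23,762.05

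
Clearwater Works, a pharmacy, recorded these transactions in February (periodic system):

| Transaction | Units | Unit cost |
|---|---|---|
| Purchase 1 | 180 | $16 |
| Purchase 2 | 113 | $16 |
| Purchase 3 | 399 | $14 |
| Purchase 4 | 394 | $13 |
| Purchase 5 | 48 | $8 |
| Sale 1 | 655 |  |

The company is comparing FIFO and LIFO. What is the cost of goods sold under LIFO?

COGS = $8,488

FIFO COGS: 180 @ $16 + 113 @ $16 + 362 @ $14 = $9,756
LIFO COGS: 48 @ $8 + 394 @ $13 + 213 @ $14 = $8,488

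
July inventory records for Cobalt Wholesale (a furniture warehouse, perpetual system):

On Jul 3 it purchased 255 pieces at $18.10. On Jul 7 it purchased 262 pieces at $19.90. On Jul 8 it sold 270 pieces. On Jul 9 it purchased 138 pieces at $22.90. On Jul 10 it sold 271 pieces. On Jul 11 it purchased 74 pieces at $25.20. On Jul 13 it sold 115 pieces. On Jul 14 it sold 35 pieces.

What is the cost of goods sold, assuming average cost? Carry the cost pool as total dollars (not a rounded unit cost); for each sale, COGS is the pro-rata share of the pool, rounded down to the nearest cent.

After Jul 3: 255 on hand, pool $4,615.50 (≈ $18.1000 each)
After Jul 7: 517 on hand, pool $9,829.30 (≈ $19.0122 each)
Jul 8, sell 270: 270/517 × $9,829.30 → $5,133.29
After Jul 9: 385 on hand, pool $7,856.21 (≈ $20.4057 each)
Jul 10, sell 271: 271/385 × $7,856.21 → $5,529.95
After Jul 11: 188 on hand, pool $4,191.06 (≈ $22.2929 each)
Jul 13, sell 115: 115/188 × $4,191.06 → $2,563.68
Jul 14, sell 35: 35/73 × $1,627.38 → $780.25
Total COGS = $5,133.29 + $5,529.95 + $2,563.68 + $780.25 = $14,007.17
Ending inventory (cost pool remaining) = $847.13

COGS = $14,007.17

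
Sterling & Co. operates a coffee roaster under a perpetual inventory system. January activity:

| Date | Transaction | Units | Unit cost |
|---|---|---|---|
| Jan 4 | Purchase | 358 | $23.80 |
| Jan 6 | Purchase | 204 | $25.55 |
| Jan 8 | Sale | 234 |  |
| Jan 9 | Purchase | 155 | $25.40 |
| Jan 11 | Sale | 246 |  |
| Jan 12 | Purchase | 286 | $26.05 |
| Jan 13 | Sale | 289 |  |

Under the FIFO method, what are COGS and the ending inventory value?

COGS = $19,024.20; ending inventory = $6,095.70

Jan 8, 234 sold [FIFO — oldest first]: 234 @ $23.80 = $5,569.20
Jan 11, 246 sold [FIFO — oldest first]: 124 @ $23.80 + 122 @ $25.55 = $6,068.30
Jan 13, 289 sold [FIFO — oldest first]: 82 @ $25.55 + 155 @ $25.40 + 52 @ $26.05 = $7,386.70
Total COGS = $5,569.20 + $6,068.30 + $7,386.70 = $19,024.20
Ending inventory: 234 @ $26.05 = $6,095.70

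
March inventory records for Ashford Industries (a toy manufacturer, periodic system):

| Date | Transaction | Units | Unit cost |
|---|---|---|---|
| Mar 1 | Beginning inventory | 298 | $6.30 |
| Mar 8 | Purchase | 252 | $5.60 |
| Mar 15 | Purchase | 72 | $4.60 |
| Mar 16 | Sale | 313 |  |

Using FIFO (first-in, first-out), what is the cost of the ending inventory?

Mar 16, 313 sold [FIFO — oldest first]: 298 @ $6.30 + 15 @ $5.60 = $1,961.40
Ending inventory: 237 @ $5.60 + 72 @ $4.60 = $1,658.40

Ending inventory = $1,658.40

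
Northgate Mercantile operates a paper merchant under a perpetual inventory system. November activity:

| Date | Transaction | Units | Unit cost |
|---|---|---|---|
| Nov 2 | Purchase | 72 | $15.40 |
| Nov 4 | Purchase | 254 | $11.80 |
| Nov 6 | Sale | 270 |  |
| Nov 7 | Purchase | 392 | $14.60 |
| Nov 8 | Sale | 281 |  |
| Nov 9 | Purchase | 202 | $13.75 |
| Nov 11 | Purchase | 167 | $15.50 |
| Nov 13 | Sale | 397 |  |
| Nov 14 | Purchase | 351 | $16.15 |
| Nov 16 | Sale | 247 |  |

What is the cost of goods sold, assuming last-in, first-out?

Nov 6, 270 sold [LIFO — newest first]: 254 @ $11.80 + 16 @ $15.40 = $3,243.60
Nov 8, 281 sold [LIFO — newest first]: 281 @ $14.60 = $4,102.60
Nov 13, 397 sold [LIFO — newest first]: 167 @ $15.50 + 202 @ $13.75 + 28 @ $14.60 = $5,774.80
Nov 16, 247 sold [LIFO — newest first]: 247 @ $16.15 = $3,989.05
Total COGS = $3,243.60 + $4,102.60 + $5,774.80 + $3,989.05 = $17,110.05
Ending inventory: 56 @ $15.40 + 83 @ $14.60 + 104 @ $16.15 = $3,753.80

COGS = $17,110.05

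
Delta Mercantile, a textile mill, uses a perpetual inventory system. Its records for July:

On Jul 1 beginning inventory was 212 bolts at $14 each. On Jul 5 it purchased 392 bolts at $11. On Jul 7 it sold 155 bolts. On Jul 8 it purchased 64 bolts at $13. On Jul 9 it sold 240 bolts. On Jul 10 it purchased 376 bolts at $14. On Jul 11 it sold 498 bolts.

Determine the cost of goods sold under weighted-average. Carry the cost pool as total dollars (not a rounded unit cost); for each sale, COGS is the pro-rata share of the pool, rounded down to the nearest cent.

After Jul 1: 212 on hand, pool $2,968.00 (≈ $14.0000 each)
After Jul 5: 604 on hand, pool $7,280.00 (≈ $12.0530 each)
Jul 7, sell 155: 155/604 × $7,280.00 → $1,868.21
After Jul 8: 513 on hand, pool $6,243.79 (≈ $12.1711 each)
Jul 9, sell 240: 240/513 × $6,243.79 → $2,921.07
After Jul 10: 649 on hand, pool $8,586.72 (≈ $13.2307 each)
Jul 11, sell 498: 498/649 × $8,586.72 → $6,588.88
Total COGS = $1,868.21 + $2,921.07 + $6,588.88 = $11,378.16
Ending inventory (cost pool remaining) = $1,997.84
Check: goods available $13,376.00 = COGS $11,378.16 + ending $1,997.84

COGS = $11,378.16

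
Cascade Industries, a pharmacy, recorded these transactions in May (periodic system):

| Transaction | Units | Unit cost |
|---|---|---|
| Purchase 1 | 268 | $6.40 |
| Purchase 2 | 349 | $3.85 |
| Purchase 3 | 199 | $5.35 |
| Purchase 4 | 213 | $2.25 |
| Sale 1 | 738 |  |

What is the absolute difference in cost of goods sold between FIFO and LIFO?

FIFO COGS: 268 @ $6.40 + 349 @ $3.85 + 121 @ $5.35 = $3,706.20
LIFO COGS: 213 @ $2.25 + 199 @ $5.35 + 326 @ $3.85 = $2,799.00
Difference = |$3,706.20 − $2,799.00| = $907.20

$907.20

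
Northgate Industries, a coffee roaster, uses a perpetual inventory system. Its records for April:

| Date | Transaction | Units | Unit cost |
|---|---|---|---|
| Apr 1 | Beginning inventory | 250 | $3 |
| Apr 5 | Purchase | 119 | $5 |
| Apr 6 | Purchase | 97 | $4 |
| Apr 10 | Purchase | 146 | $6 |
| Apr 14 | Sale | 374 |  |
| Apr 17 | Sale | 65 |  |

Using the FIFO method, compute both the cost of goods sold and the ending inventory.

COGS = $1,625; ending inventory = $984

Apr 14, 374 sold [FIFO — oldest first]: 250 @ $3 + 119 @ $5 + 5 @ $4 = $1,365
Apr 17, 65 sold [FIFO — oldest first]: 65 @ $4 = $260
Total COGS = $1,365 + $260 = $1,625
Ending inventory: 27 @ $4 + 146 @ $6 = $984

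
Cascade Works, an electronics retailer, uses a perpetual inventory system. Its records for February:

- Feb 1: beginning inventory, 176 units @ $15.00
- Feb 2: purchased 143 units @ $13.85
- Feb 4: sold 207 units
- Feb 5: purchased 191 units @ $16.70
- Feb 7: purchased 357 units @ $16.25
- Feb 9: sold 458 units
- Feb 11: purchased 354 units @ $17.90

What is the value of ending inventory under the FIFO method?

Feb 4, 207 sold [FIFO — oldest first]: 176 @ $15.00 + 31 @ $13.85 = $3,069.35
Feb 9, 458 sold [FIFO — oldest first]: 112 @ $13.85 + 191 @ $16.70 + 155 @ $16.25 = $7,259.65
Total COGS = $3,069.35 + $7,259.65 = $10,329.00
Ending inventory: 202 @ $16.25 + 354 @ $17.90 = $9,619.10
Check: goods available $19,948.10 = COGS $10,329.00 + ending $9,619.10

Ending inventory = $9,619.10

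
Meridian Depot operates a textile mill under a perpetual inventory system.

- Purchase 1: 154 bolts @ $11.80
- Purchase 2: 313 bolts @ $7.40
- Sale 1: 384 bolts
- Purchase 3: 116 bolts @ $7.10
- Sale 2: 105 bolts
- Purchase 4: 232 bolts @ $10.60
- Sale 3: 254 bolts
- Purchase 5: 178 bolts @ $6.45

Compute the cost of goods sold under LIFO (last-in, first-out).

COGS = $6,566.60

Sale 1 (384) [LIFO — newest first]: 313 @ $7.40 + 71 @ $11.80 = $3,154.00
Sale 2 (105) [LIFO — newest first]: 105 @ $7.10 = $745.50
Sale 3 (254) [LIFO — newest first]: 232 @ $10.60 + 11 @ $7.10 + 11 @ $11.80 = $2,667.10
Total COGS = $3,154.00 + $745.50 + $2,667.10 = $6,566.60
Ending inventory: 72 @ $11.80 + 178 @ $6.45 = $1,997.70
Check: goods available $8,564.30 = COGS $6,566.60 + ending $1,997.70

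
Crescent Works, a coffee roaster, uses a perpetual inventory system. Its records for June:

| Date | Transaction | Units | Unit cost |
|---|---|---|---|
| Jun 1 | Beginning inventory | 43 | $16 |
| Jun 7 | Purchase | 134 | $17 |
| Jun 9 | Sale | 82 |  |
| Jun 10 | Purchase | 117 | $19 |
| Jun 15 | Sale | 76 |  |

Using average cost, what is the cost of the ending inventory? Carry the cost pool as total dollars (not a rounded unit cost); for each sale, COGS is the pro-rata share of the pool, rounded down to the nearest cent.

After Jun 1: 43 on hand, pool $688.00 (≈ $16.0000 each)
After Jun 7: 177 on hand, pool $2,966.00 (≈ $16.7571 each)
Jun 9, sell 82: 82/177 × $2,966.00 → $1,374.07
After Jun 10: 212 on hand, pool $3,814.93 (≈ $17.9950 each)
Jun 15, sell 76: 76/212 × $3,814.93 → $1,367.61
Total COGS = $1,374.07 + $1,367.61 = $2,741.68
Ending inventory (cost pool remaining) = $2,447.32

Ending inventory = $2,447.32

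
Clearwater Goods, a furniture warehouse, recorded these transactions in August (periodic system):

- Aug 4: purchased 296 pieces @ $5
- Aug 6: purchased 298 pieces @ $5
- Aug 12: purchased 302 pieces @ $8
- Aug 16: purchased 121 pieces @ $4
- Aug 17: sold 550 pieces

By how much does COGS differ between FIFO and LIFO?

FIFO COGS: 296 @ $5 + 254 @ $5 = $2,750
LIFO COGS: 121 @ $4 + 302 @ $8 + 127 @ $5 = $3,535
Difference = |$2,750 − $3,535| = $785

$785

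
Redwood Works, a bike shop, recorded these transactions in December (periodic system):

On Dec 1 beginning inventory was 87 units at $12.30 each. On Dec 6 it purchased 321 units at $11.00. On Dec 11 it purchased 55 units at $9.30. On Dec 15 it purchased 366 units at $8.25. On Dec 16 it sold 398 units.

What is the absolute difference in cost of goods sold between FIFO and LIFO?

$1,174.00

FIFO COGS: 87 @ $12.30 + 311 @ $11.00 = $4,491.10
LIFO COGS: 366 @ $8.25 + 32 @ $9.30 = $3,317.10
Difference = |$4,491.10 − $3,317.10| = $1,174.00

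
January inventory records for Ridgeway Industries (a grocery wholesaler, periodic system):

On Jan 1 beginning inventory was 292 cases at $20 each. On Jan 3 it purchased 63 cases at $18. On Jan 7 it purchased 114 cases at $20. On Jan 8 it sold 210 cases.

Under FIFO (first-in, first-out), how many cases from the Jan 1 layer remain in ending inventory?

Jan 8, 210 sold [FIFO — oldest first]: 210 @ $20 = $4,200
Ending inventory: 82 @ $20 + 63 @ $18 + 114 @ $20 = $5,054

82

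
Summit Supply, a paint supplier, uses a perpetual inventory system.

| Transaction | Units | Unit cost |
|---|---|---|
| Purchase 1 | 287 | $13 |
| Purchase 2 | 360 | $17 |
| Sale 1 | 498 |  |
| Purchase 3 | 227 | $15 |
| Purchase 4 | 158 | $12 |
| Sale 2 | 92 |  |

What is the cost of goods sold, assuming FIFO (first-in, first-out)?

Sale 1 (498) [FIFO — oldest first]: 287 @ $13 + 211 @ $17 = $7,318
Sale 2 (92) [FIFO — oldest first]: 92 @ $17 = $1,564
Total COGS = $7,318 + $1,564 = $8,882
Ending inventory: 57 @ $17 + 227 @ $15 + 158 @ $12 = $6,270
Check: goods available $15,152 = COGS $8,882 + ending $6,270

COGS = $8,882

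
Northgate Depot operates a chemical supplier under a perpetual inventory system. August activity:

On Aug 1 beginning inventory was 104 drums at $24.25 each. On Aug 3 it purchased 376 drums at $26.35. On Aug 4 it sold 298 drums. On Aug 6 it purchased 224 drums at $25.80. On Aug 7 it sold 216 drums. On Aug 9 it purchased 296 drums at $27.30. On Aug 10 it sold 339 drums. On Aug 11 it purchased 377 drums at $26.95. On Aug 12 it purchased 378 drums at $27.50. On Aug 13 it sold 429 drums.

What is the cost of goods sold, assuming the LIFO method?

Aug 4, 298 sold [LIFO — newest first]: 298 @ $26.35 = $7,852.30
Aug 7, 216 sold [LIFO — newest first]: 216 @ $25.80 = $5,572.80
Aug 10, 339 sold [LIFO — newest first]: 296 @ $27.30 + 8 @ $25.80 + 35 @ $26.35 = $9,209.45
Aug 13, 429 sold [LIFO — newest first]: 378 @ $27.50 + 51 @ $26.95 = $11,769.45
Total COGS = $7,852.30 + $5,572.80 + $9,209.45 + $11,769.45 = $34,404.00
Ending inventory: 104 @ $24.25 + 43 @ $26.35 + 326 @ $26.95 = $12,440.75

COGS = $34,404.00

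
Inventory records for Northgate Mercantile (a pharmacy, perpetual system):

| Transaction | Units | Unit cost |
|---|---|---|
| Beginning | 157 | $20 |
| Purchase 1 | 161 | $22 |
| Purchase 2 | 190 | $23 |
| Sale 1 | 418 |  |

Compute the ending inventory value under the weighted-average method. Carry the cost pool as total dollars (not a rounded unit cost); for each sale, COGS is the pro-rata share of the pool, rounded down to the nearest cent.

Ending inventory = $1,958.04

After Beginning: 157 on hand, pool $3,140.00 (≈ $20.0000 each)
After Purchase 1: 318 on hand, pool $6,682.00 (≈ $21.0126 each)
After Purchase 2: 508 on hand, pool $11,052.00 (≈ $21.7559 each)
Sale 1, sell 418: 418/508 × $11,052.00 → $9,093.96
Ending inventory (cost pool remaining) = $1,958.04
Check: goods available $11,052.00 = COGS $9,093.96 + ending $1,958.04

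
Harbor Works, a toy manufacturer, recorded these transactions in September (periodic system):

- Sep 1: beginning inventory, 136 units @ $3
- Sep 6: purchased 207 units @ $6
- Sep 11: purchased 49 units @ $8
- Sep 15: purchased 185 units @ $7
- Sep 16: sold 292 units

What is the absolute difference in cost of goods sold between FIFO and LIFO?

FIFO COGS: 136 @ $3 + 156 @ $6 = $1,344
LIFO COGS: 185 @ $7 + 49 @ $8 + 58 @ $6 = $2,035
Difference = |$1,344 − $2,035| = $691

$691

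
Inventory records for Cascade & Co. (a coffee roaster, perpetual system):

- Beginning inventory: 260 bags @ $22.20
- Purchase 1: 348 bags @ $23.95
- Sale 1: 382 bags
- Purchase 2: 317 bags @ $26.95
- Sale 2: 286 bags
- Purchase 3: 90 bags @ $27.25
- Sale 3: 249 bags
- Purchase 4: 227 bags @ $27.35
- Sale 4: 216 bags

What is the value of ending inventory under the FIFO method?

Sale 1 (382) [FIFO — oldest first]: 260 @ $22.20 + 122 @ $23.95 = $8,693.90
Sale 2 (286) [FIFO — oldest first]: 226 @ $23.95 + 60 @ $26.95 = $7,029.70
Sale 3 (249) [FIFO — oldest first]: 249 @ $26.95 = $6,710.55
Sale 4 (216) [FIFO — oldest first]: 8 @ $26.95 + 90 @ $27.25 + 118 @ $27.35 = $5,895.40
Total COGS = $8,693.90 + $7,029.70 + $6,710.55 + $5,895.40 = $28,329.55
Ending inventory: 109 @ $27.35 = $2,981.15

Ending inventory = $2,981.15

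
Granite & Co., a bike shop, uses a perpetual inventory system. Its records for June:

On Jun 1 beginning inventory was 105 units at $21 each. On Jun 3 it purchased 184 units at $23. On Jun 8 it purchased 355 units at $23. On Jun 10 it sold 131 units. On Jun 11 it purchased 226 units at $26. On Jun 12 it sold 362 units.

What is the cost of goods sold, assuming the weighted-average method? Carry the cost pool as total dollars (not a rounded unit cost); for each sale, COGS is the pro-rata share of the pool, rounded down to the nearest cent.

COGS = $11,546.45

After Jun 1: 105 on hand, pool $2,205.00 (≈ $21.0000 each)
After Jun 3: 289 on hand, pool $6,437.00 (≈ $22.2734 each)
After Jun 8: 644 on hand, pool $14,602.00 (≈ $22.6739 each)
Jun 10, sell 131: 131/644 × $14,602.00 → $2,970.28
After Jun 11: 739 on hand, pool $17,507.72 (≈ $23.6911 each)
Jun 12, sell 362: 362/739 × $17,507.72 → $8,576.17
Total COGS = $2,970.28 + $8,576.17 = $11,546.45
Ending inventory (cost pool remaining) = $8,931.55
Check: goods available $20,478.00 = COGS $11,546.45 + ending $8,931.55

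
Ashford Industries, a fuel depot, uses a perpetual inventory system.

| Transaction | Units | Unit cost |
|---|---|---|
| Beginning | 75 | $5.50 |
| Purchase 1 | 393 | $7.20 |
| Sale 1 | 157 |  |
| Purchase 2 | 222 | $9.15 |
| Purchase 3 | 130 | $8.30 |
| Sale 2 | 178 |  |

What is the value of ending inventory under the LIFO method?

Ending inventory = $3,703.80

Sale 1 (157) [LIFO — newest first]: 157 @ $7.20 = $1,130.40
Sale 2 (178) [LIFO — newest first]: 130 @ $8.30 + 48 @ $9.15 = $1,518.20
Total COGS = $1,130.40 + $1,518.20 = $2,648.60
Ending inventory: 75 @ $5.50 + 236 @ $7.20 + 174 @ $9.15 = $3,703.80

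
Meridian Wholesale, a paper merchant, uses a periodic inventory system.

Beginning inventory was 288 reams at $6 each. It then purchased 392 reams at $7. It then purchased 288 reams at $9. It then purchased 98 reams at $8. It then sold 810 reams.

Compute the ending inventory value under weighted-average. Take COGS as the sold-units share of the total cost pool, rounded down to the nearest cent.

Ending inventory = $1,884.70

Sale 1, sell 810: 810/1066 × $7,848.00 → $5,963.30
Ending inventory (cost pool remaining) = $1,884.70
Check: goods available $7,848.00 = COGS $5,963.30 + ending $1,884.70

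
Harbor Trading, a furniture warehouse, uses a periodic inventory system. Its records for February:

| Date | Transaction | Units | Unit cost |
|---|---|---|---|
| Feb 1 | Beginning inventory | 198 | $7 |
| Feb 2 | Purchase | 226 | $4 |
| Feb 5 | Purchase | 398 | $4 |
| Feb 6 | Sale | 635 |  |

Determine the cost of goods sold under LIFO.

Feb 6, 635 sold [LIFO — newest first]: 398 @ $4 + 226 @ $4 + 11 @ $7 = $2,573
Ending inventory: 187 @ $7 = $1,309
Check: goods available $3,882 = COGS $2,573 + ending $1,309

COGS = $2,573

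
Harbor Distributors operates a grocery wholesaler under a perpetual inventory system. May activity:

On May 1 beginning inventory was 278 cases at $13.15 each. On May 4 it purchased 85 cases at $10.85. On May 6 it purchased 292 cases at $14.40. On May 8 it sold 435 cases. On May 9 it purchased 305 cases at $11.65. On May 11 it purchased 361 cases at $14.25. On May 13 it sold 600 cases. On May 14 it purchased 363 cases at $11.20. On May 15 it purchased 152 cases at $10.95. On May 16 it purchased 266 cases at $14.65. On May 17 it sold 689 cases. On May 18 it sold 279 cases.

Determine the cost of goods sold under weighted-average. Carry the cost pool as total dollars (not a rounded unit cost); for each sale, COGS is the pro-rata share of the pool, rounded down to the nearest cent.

COGS = $25,865.08

After May 1: 278 on hand, pool $3,655.70 (≈ $13.1500 each)
After May 4: 363 on hand, pool $4,577.95 (≈ $12.6114 each)
After May 6: 655 on hand, pool $8,782.75 (≈ $13.4088 each)
May 8, sell 435: 435/655 × $8,782.75 → $5,832.81
After May 9: 525 on hand, pool $6,503.19 (≈ $12.3870 each)
After May 11: 886 on hand, pool $11,647.44 (≈ $13.1461 each)
May 13, sell 600: 600/886 × $11,647.44 → $7,887.65
After May 14: 649 on hand, pool $7,825.39 (≈ $12.0576 each)
After May 15: 801 on hand, pool $9,489.79 (≈ $11.8474 each)
After May 16: 1067 on hand, pool $13,386.69 (≈ $12.5461 each)
May 17, sell 689: 689/1067 × $13,386.69 → $8,644.26
May 18, sell 279: 279/378 × $4,742.43 → $3,500.36
Total COGS = $5,832.81 + $7,887.65 + $8,644.26 + $3,500.36 = $25,865.08
Ending inventory (cost pool remaining) = $1,242.07
Check: goods available $27,107.15 = COGS $25,865.08 + ending $1,242.07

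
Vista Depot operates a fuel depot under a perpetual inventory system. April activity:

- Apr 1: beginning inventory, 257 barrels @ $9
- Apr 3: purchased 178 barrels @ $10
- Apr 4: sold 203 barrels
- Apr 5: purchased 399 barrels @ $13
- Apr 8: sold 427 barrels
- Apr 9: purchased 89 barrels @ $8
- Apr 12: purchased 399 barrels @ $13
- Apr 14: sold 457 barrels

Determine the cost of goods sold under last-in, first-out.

Apr 4, 203 sold [LIFO — newest first]: 178 @ $10 + 25 @ $9 = $2,005
Apr 8, 427 sold [LIFO — newest first]: 399 @ $13 + 28 @ $9 = $5,439
Apr 14, 457 sold [LIFO — newest first]: 399 @ $13 + 58 @ $8 = $5,651
Total COGS = $2,005 + $5,439 + $5,651 = $13,095
Ending inventory: 204 @ $9 + 31 @ $8 = $2,084

COGS = $13,095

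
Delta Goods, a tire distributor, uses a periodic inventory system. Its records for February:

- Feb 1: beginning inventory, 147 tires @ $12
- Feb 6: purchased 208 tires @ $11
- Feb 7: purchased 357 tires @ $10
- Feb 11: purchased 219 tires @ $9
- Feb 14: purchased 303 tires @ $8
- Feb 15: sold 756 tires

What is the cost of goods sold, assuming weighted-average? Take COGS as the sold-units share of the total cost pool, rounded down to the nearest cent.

COGS = $7,362.11

Feb 15, sell 756: 756/1234 × $12,017.00 → $7,362.11
Ending inventory (cost pool remaining) = $4,654.89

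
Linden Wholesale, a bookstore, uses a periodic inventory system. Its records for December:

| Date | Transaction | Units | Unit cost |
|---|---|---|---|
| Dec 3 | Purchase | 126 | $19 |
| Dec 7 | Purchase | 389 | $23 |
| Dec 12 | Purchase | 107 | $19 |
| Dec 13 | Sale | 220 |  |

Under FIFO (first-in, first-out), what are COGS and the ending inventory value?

COGS = $4,556; ending inventory = $8,818

Dec 13, 220 sold [FIFO — oldest first]: 126 @ $19 + 94 @ $23 = $4,556
Ending inventory: 295 @ $23 + 107 @ $19 = $8,818
Check: goods available $13,374 = COGS $4,556 + ending $8,818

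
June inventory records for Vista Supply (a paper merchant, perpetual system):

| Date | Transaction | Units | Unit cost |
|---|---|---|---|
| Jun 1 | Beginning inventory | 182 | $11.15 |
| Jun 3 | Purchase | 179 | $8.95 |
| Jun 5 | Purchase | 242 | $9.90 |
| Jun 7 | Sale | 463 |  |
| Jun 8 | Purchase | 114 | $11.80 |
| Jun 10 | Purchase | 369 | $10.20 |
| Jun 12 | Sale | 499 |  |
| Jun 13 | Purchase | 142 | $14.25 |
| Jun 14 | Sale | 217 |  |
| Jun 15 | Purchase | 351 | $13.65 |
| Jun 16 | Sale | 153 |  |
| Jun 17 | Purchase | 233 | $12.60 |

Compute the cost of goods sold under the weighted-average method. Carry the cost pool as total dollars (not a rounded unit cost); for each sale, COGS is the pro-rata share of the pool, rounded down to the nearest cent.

After Jun 1: 182 on hand, pool $2,029.30 (≈ $11.1500 each)
After Jun 3: 361 on hand, pool $3,631.35 (≈ $10.0591 each)
After Jun 5: 603 on hand, pool $6,027.15 (≈ $9.9953 each)
Jun 7, sell 463: 463/603 × $6,027.15 → $4,627.81
After Jun 8: 254 on hand, pool $2,744.54 (≈ $10.8053 each)
After Jun 10: 623 on hand, pool $6,508.34 (≈ $10.4468 each)
Jun 12, sell 499: 499/623 × $6,508.34 → $5,212.94
After Jun 13: 266 on hand, pool $3,318.90 (≈ $12.4771 each)
Jun 14, sell 217: 217/266 × $3,318.90 → $2,707.52
After Jun 15: 400 on hand, pool $5,402.53 (≈ $13.5063 each)
Jun 16, sell 153: 153/400 × $5,402.53 → $2,066.46
After Jun 17: 480 on hand, pool $6,271.87 (≈ $13.0664 each)
Total COGS = $4,627.81 + $5,212.94 + $2,707.52 + $2,066.46 = $14,614.73
Ending inventory (cost pool remaining) = $6,271.87
Check: goods available $20,886.60 = COGS $14,614.73 + ending $6,271.87

COGS = $14,614.73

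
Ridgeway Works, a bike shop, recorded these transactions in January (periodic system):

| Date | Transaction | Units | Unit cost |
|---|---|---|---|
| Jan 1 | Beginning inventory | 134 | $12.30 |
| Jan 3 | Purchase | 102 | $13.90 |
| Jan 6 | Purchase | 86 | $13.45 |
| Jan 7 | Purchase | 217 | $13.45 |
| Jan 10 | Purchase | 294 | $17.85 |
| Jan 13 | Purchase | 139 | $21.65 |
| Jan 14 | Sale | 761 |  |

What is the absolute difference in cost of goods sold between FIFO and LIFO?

$1,576.05

FIFO COGS: 134 @ $12.30 + 102 @ $13.90 + 86 @ $13.45 + 217 @ $13.45 + 222 @ $17.85 = $11,104.05
LIFO COGS: 139 @ $21.65 + 294 @ $17.85 + 217 @ $13.45 + 86 @ $13.45 + 25 @ $13.90 = $12,680.10
Difference = |$11,104.05 − $12,680.10| = $1,576.05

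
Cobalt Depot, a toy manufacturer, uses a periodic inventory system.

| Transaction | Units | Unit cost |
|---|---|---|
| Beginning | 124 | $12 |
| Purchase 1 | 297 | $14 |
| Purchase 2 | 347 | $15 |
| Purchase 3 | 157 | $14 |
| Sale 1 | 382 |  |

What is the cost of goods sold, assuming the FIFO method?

Sale 1 (382) [FIFO — oldest first]: 124 @ $12 + 258 @ $14 = $5,100
Ending inventory: 39 @ $14 + 347 @ $15 + 157 @ $14 = $7,949

COGS = $5,100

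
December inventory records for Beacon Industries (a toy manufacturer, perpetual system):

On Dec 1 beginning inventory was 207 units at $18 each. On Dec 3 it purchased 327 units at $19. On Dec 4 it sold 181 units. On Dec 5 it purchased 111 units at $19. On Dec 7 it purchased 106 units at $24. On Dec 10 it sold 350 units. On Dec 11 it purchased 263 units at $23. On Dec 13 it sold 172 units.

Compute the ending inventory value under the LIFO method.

Ending inventory = $6,066

Dec 4, 181 sold [LIFO — newest first]: 181 @ $19 = $3,439
Dec 10, 350 sold [LIFO — newest first]: 106 @ $24 + 111 @ $19 + 133 @ $19 = $7,180
Dec 13, 172 sold [LIFO — newest first]: 172 @ $23 = $3,956
Total COGS = $3,439 + $7,180 + $3,956 = $14,575
Ending inventory: 207 @ $18 + 13 @ $19 + 91 @ $23 = $6,066
Check: goods available $20,641 = COGS $14,575 + ending $6,066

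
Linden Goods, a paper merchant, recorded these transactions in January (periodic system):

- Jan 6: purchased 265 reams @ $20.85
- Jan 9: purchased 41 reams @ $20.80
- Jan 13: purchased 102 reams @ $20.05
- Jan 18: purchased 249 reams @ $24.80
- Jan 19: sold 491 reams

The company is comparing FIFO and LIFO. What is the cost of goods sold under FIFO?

COGS = $10,481.55

FIFO COGS: 265 @ $20.85 + 41 @ $20.80 + 102 @ $20.05 + 83 @ $24.80 = $10,481.55
LIFO COGS: 249 @ $24.80 + 102 @ $20.05 + 41 @ $20.80 + 99 @ $20.85 = $11,137.25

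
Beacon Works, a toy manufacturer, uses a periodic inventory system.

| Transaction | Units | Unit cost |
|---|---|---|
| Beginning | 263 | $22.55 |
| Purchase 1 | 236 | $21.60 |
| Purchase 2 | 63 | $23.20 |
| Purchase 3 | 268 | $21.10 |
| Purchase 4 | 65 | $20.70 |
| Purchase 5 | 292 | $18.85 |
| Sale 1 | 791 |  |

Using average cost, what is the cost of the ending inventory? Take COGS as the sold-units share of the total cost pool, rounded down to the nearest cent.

Ending inventory = $8,338.47

Sale 1, sell 791: 791/1187 × $24,994.35 → $16,655.88
Ending inventory (cost pool remaining) = $8,338.47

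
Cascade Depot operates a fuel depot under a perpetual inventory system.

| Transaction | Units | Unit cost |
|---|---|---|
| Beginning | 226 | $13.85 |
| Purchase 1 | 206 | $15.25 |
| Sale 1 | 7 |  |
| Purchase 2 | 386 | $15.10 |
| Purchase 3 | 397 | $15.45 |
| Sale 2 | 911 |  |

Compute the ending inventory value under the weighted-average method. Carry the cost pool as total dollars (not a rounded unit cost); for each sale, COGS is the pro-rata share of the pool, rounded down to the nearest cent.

After Beginning: 226 on hand, pool $3,130.10 (≈ $13.8500 each)
After Purchase 1: 432 on hand, pool $6,271.60 (≈ $14.5176 each)
Sale 1, sell 7: 7/432 × $6,271.60 → $101.62
After Purchase 2: 811 on hand, pool $11,998.58 (≈ $14.7948 each)
After Purchase 3: 1208 on hand, pool $18,132.23 (≈ $15.0101 each)
Sale 2, sell 911: 911/1208 × $18,132.23 → $13,674.22
Total COGS = $101.62 + $13,674.22 = $13,775.84
Ending inventory (cost pool remaining) = $4,458.01
Check: goods available $18,233.85 = COGS $13,775.84 + ending $4,458.01

Ending inventory = $4,458.01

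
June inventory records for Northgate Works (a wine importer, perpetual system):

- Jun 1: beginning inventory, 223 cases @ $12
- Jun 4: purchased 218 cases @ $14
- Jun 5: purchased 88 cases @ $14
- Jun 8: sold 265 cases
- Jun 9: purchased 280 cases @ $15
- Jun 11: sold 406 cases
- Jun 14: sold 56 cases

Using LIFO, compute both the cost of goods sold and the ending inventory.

Jun 8, 265 sold [LIFO — newest first]: 88 @ $14 + 177 @ $14 = $3,710
Jun 11, 406 sold [LIFO — newest first]: 280 @ $15 + 41 @ $14 + 85 @ $12 = $5,794
Jun 14, 56 sold [LIFO — newest first]: 56 @ $12 = $672
Total COGS = $3,710 + $5,794 + $672 = $10,176
Ending inventory: 82 @ $12 = $984

COGS = $10,176; ending inventory = $984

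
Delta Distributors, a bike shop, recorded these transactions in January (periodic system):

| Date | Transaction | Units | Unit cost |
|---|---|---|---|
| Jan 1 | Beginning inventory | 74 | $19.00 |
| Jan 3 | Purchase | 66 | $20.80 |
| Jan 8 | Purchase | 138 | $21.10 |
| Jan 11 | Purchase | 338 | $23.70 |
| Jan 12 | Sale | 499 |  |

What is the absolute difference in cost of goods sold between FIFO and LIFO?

FIFO COGS: 74 @ $19.00 + 66 @ $20.80 + 138 @ $21.10 + 221 @ $23.70 = $10,928.30
LIFO COGS: 338 @ $23.70 + 138 @ $21.10 + 23 @ $20.80 = $11,400.80
Difference = |$10,928.30 − $11,400.80| = $472.50

$472.50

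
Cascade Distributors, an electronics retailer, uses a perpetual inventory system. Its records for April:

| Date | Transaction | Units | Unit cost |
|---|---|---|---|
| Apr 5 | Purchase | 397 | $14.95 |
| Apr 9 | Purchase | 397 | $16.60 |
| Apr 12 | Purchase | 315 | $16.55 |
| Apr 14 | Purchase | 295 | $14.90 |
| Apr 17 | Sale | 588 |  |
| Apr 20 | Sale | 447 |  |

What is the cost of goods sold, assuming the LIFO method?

COGS = $16,617.55

Apr 17, 588 sold [LIFO — newest first]: 295 @ $14.90 + 293 @ $16.55 = $9,244.65
Apr 20, 447 sold [LIFO — newest first]: 22 @ $16.55 + 397 @ $16.60 + 28 @ $14.95 = $7,372.90
Total COGS = $9,244.65 + $7,372.90 = $16,617.55
Ending inventory: 369 @ $14.95 = $5,516.55
Check: goods available $22,134.10 = COGS $16,617.55 + ending $5,516.55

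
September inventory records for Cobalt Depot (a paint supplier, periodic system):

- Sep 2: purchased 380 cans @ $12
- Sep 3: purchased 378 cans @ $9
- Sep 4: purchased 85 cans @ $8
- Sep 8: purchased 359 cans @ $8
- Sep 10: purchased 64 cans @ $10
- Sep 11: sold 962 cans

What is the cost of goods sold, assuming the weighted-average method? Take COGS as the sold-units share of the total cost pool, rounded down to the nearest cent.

COGS = $9,235.50

Sep 11, sell 962: 962/1266 × $12,154.00 → $9,235.50
Ending inventory (cost pool remaining) = $2,918.50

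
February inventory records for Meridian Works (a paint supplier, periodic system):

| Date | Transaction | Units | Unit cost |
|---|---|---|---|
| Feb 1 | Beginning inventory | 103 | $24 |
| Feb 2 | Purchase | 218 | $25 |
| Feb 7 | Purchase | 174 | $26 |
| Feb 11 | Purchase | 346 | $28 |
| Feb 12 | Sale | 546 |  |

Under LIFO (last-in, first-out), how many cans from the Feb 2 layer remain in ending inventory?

Feb 12, 546 sold [LIFO — newest first]: 346 @ $28 + 174 @ $26 + 26 @ $25 = $14,862
Ending inventory: 103 @ $24 + 192 @ $25 = $7,272

192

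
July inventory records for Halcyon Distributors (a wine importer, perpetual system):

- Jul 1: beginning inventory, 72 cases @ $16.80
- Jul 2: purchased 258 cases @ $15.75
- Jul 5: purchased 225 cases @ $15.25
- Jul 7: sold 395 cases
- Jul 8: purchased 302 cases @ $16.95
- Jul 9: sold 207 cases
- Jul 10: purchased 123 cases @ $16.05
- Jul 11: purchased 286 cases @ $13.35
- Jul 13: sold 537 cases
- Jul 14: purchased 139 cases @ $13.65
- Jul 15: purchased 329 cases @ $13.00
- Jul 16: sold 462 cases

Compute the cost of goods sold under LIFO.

Jul 7, 395 sold [LIFO — newest first]: 225 @ $15.25 + 170 @ $15.75 = $6,108.75
Jul 9, 207 sold [LIFO — newest first]: 207 @ $16.95 = $3,508.65
Jul 13, 537 sold [LIFO — newest first]: 286 @ $13.35 + 123 @ $16.05 + 95 @ $16.95 + 33 @ $15.75 = $7,922.25
Jul 16, 462 sold [LIFO — newest first]: 329 @ $13.00 + 133 @ $13.65 = $6,092.45
Total COGS = $6,108.75 + $3,508.65 + $7,922.25 + $6,092.45 = $23,632.10
Ending inventory: 72 @ $16.80 + 55 @ $15.75 + 6 @ $13.65 = $2,157.75

COGS = $23,632.10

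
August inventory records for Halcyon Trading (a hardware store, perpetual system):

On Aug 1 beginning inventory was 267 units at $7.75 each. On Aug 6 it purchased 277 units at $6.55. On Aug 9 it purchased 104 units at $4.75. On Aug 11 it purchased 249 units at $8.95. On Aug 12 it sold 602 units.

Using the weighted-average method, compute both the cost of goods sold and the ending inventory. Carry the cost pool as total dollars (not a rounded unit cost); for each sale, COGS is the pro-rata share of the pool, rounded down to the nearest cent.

COGS = $4,433.55; ending inventory = $2,172.60

After Aug 1: 267 on hand, pool $2,069.25 (≈ $7.7500 each)
After Aug 6: 544 on hand, pool $3,883.60 (≈ $7.1390 each)
After Aug 9: 648 on hand, pool $4,377.60 (≈ $6.7556 each)
After Aug 11: 897 on hand, pool $6,606.15 (≈ $7.3647 each)
Aug 12, sell 602: 602/897 × $6,606.15 → $4,433.55
Ending inventory (cost pool remaining) = $2,172.60
Check: goods available $6,606.15 = COGS $4,433.55 + ending $2,172.60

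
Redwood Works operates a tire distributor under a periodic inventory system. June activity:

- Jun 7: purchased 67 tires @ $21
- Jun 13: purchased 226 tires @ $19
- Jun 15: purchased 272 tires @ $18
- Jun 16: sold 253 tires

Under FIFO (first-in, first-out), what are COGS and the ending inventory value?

COGS = $4,941; ending inventory = $5,656

Jun 16, 253 sold [FIFO — oldest first]: 67 @ $21 + 186 @ $19 = $4,941
Ending inventory: 40 @ $19 + 272 @ $18 = $5,656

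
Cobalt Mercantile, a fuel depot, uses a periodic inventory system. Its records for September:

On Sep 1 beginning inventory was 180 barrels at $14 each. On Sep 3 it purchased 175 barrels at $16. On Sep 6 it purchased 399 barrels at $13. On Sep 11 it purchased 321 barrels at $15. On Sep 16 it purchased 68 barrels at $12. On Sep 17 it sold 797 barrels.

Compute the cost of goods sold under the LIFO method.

COGS = $10,962

Sep 17, 797 sold [LIFO — newest first]: 68 @ $12 + 321 @ $15 + 399 @ $13 + 9 @ $16 = $10,962
Ending inventory: 180 @ $14 + 166 @ $16 = $5,176
Check: goods available $16,138 = COGS $10,962 + ending $5,176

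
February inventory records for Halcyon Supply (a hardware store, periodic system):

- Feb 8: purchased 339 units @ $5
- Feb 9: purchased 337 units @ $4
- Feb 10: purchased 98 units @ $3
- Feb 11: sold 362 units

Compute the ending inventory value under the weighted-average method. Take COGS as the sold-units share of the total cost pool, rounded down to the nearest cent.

Feb 11, sell 362: 362/774 × $3,337.00 → $1,560.71
Ending inventory (cost pool remaining) = $1,776.29
Check: goods available $3,337.00 = COGS $1,560.71 + ending $1,776.29

Ending inventory = $1,776.29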